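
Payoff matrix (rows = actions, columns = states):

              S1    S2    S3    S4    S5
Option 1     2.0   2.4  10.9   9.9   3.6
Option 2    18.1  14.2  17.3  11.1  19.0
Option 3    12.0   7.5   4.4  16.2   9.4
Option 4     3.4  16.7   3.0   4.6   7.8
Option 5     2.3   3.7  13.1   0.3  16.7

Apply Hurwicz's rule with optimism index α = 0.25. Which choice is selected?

Option 2

Option 1: 0.25·10.9 + 0.75·2.0 = 4.225
Option 2: 0.25·19.0 + 0.75·11.1 = 13.075
Option 3: 0.25·16.2 + 0.75·4.4 = 7.35
Option 4: 0.25·16.7 + 0.75·3.0 = 6.425
Option 5: 0.25·16.7 + 0.75·0.3 = 4.4
Highest Hurwicz score = 13.075 → Option 2.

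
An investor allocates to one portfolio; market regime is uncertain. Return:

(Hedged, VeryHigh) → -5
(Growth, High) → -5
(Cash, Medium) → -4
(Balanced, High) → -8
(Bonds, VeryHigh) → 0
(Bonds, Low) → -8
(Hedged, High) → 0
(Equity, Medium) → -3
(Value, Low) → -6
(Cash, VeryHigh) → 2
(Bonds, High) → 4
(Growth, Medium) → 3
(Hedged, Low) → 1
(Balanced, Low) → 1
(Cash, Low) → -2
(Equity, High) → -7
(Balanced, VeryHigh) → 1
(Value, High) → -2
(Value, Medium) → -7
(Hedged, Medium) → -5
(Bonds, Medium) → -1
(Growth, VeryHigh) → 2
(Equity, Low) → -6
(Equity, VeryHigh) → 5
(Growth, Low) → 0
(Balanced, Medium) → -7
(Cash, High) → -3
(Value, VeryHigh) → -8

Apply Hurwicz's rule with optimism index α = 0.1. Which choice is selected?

Cash

Hedged: 0.1·1 + 0.9·(-5) = -4.4
Value: 0.1·(-2) + 0.9·(-8) = -7.4
Bonds: 0.1·4 + 0.9·(-8) = -6.8
Equity: 0.1·5 + 0.9·(-7) = -5.8
Balanced: 0.1·1 + 0.9·(-8) = -7.1
Growth: 0.1·3 + 0.9·(-5) = -4.2
Cash: 0.1·2 + 0.9·(-4) = -3.4
Highest Hurwicz score = -3.4 → Cash.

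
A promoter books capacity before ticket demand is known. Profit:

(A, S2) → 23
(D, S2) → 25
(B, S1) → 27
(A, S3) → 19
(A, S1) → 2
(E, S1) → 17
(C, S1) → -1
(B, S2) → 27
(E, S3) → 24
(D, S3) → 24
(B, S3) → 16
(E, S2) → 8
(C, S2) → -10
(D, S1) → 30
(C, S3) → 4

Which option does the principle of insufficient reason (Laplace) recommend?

D

Row averages: A=44/3, B=70/3, C=-7/3, D=79/3, E=49/3
Highest average = 79/3 → D.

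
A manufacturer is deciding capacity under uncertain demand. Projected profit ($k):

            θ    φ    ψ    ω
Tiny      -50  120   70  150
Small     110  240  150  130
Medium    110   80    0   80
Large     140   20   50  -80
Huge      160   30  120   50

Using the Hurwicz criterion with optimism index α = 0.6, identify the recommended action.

Tiny: 0.6·150 + 0.4·(-50) = 70
Small: 0.6·240 + 0.4·110 = 188
Medium: 0.6·110 + 0.4·0 = 66
Large: 0.6·140 + 0.4·(-80) = 52
Huge: 0.6·160 + 0.4·30 = 108
Highest Hurwicz score = 188 → Small.

Small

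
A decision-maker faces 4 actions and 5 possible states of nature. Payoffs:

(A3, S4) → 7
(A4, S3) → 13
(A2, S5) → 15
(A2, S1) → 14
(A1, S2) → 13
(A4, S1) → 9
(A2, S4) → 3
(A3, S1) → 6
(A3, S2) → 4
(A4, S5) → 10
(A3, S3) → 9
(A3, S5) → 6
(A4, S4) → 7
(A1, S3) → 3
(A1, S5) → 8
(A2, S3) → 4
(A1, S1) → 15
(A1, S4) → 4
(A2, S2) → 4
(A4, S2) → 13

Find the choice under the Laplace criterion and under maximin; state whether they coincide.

Row averages: A1=8.6, A2=8, A3=6.4, A4=10.4
Highest average = 10.4 → A4.
Row minima: A1=3, A2=3, A3=4, A4=7
Best worst-case = 7 → A4.

laplace → A4; maximin → A4 (agree)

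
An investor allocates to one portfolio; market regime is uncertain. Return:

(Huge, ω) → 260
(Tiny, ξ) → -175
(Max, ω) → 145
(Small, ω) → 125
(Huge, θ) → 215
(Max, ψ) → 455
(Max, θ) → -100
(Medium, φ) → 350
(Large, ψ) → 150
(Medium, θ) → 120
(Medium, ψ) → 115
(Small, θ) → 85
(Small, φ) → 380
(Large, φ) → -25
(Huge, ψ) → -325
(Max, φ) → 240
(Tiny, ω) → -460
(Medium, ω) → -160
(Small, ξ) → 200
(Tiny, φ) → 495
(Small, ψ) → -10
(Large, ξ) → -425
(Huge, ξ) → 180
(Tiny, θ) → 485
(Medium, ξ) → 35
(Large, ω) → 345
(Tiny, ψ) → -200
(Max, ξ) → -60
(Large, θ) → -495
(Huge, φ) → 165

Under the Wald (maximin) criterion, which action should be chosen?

Small

Row minima: Tiny=-460, Small=-10, Medium=-160, Large=-495, Huge=-325, Max=-100
Best worst-case = -10 → Small.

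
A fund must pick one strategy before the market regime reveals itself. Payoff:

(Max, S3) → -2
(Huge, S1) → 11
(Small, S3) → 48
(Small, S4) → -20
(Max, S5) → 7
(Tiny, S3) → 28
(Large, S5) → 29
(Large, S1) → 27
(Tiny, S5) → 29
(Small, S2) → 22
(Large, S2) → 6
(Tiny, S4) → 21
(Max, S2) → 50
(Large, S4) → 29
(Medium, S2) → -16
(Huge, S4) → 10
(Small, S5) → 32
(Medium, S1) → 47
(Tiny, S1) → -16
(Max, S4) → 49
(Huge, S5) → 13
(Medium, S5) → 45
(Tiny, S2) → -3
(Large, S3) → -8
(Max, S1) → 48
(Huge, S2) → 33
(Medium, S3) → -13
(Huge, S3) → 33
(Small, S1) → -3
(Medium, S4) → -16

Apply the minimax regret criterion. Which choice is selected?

Huge

Column bests: S1=48, S2=50, S3=48, S4=49, S5=45.
Tiny regrets: 64, 53, 20, 28, 16 → max 64
Small regrets: 51, 28, 0, 69, 13 → max 69
Medium regrets: 1, 66, 61, 65, 0 → max 66
Large regrets: 21, 44, 56, 20, 16 → max 56
Huge regrets: 37, 17, 15, 39, 32 → max 39
Max regrets: 0, 0, 50, 0, 38 → max 50
Smallest max regret = 39 → Huge.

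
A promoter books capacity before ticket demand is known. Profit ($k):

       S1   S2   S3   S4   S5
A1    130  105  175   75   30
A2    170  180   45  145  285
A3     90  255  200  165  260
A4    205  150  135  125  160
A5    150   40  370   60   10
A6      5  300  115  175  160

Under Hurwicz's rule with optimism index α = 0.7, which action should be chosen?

A1: 0.7·175 + 0.3·30 = 131.5
A2: 0.7·285 + 0.3·45 = 213
A3: 0.7·260 + 0.3·90 = 209
A4: 0.7·205 + 0.3·125 = 181
A5: 0.7·370 + 0.3·10 = 262
A6: 0.7·300 + 0.3·5 = 211.5
Highest Hurwicz score = 262 → A5.

A5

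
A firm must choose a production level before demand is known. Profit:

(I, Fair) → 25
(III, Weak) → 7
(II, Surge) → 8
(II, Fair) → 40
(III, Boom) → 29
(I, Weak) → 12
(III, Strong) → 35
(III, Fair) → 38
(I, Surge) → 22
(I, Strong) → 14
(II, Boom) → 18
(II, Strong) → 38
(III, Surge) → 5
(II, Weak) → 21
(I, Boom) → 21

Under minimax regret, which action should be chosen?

II

Column bests: Weak=21, Fair=40, Strong=38, Boom=29, Surge=22.
I regrets: 9, 15, 24, 8, 0 → max 24
II regrets: 0, 0, 0, 11, 14 → max 14
III regrets: 14, 2, 3, 0, 17 → max 17
Smallest max regret = 14 → II.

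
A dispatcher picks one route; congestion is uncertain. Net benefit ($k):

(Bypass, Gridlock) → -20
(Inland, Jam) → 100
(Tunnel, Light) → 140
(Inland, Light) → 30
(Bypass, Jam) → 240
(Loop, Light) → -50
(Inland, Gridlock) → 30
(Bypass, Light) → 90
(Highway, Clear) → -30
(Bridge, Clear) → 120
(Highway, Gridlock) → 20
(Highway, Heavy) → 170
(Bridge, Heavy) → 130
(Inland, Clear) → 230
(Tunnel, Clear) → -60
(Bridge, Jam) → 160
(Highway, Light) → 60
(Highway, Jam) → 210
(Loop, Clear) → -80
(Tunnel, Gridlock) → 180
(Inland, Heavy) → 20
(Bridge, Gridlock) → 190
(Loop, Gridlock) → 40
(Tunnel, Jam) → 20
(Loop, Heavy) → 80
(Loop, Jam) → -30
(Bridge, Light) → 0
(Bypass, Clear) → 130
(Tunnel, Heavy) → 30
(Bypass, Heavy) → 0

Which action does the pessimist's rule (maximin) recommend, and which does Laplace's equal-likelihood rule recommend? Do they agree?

maximin → Inland; laplace → Bridge (disagree)

Row minima: Bridge=0, Bypass=-20, Inland=20, Highway=-30, Tunnel=-60, Loop=-80
Best worst-case = 20 → Inland.
Row averages: Bridge=120, Bypass=88, Inland=82, Highway=86, Tunnel=62, Loop=-8
Highest average = 120 → Bridge.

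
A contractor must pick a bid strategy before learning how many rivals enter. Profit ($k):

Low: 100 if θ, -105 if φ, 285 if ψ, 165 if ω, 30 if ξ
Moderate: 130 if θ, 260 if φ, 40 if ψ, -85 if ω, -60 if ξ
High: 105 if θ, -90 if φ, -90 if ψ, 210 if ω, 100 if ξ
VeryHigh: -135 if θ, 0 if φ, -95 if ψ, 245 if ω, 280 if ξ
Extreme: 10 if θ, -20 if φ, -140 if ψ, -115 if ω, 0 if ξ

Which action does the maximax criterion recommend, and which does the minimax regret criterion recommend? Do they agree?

maximax → Low; minimax regret → Moderate (disagree)

Row maxima: Low=285, Moderate=260, High=210, VeryHigh=280, Extreme=10
Best best-case = 285 → Low.
Column bests: θ=130, φ=260, ψ=285, ω=245, ξ=280.
Low regrets: 30, 365, 0, 80, 250 → max 365
Moderate regrets: 0, 0, 245, 330, 340 → max 340
High regrets: 25, 350, 375, 35, 180 → max 375
VeryHigh regrets: 265, 260, 380, 0, 0 → max 380
Extreme regrets: 120, 280, 425, 360, 280 → max 425
Smallest max regret = 340 → Moderate.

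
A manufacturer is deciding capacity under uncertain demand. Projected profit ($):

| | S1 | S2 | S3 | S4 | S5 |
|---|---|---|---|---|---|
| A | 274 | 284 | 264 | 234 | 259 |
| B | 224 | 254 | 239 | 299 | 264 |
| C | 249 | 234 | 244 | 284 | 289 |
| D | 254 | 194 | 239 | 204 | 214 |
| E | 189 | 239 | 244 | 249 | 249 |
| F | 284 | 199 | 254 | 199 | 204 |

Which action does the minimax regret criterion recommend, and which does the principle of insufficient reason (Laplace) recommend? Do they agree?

Column bests: S1=284, S2=284, S3=264, S4=299, S5=289.
A regrets: 10, 0, 0, 65, 30 → max 65
B regrets: 60, 30, 25, 0, 25 → max 60
C regrets: 35, 50, 20, 15, 0 → max 50
D regrets: 30, 90, 25, 95, 75 → max 95
E regrets: 95, 45, 20, 50, 40 → max 95
F regrets: 0, 85, 10, 100, 85 → max 100
Smallest max regret = 50 → C.
Row averages: A=263, B=256, C=260, D=221, E=234, F=228
Highest average = 263 → A.

minimax regret → C; laplace → A (disagree)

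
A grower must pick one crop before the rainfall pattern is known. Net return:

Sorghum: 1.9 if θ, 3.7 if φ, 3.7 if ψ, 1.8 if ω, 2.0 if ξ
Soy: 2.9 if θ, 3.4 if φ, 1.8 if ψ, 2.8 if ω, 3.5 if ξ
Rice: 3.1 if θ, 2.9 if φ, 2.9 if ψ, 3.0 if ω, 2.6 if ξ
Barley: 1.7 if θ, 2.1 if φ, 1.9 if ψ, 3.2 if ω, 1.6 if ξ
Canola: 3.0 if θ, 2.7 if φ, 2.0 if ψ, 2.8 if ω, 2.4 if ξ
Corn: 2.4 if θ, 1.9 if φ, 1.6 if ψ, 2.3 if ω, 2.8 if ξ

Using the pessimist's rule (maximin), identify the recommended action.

Rice

Row minima: Sorghum=1.8, Soy=1.8, Rice=2.6, Barley=1.6, Canola=2.0, Corn=1.6
Best worst-case = 2.6 → Rice.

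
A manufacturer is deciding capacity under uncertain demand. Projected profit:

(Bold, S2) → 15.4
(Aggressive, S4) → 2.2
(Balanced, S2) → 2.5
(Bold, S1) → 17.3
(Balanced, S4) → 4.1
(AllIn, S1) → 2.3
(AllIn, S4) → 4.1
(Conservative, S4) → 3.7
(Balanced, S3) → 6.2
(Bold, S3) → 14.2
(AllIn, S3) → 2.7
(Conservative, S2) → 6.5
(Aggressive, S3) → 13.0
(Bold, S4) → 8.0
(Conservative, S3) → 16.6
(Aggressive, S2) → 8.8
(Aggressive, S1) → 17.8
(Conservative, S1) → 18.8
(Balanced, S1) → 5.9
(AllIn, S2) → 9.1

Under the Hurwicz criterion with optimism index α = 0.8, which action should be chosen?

Conservative: 0.8·18.8 + 0.2·3.7 = 15.78
Balanced: 0.8·6.2 + 0.2·2.5 = 5.46
Aggressive: 0.8·17.8 + 0.2·2.2 = 14.68
Bold: 0.8·17.3 + 0.2·8.0 = 15.44
AllIn: 0.8·9.1 + 0.2·2.3 = 7.74
Highest Hurwicz score = 15.78 → Conservative.

Conservative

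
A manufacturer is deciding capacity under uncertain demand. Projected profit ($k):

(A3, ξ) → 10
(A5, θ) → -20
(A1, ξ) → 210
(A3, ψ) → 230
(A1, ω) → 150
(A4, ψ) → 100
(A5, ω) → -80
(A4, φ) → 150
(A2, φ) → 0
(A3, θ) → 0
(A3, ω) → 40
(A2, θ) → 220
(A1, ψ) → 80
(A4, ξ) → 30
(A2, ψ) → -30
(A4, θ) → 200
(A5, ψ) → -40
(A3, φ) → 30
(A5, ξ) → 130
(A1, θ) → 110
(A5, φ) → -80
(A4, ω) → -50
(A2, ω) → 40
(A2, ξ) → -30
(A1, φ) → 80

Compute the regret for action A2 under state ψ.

260

Best payoff under ψ is 230.
Regret = 230 − (-30) = 260.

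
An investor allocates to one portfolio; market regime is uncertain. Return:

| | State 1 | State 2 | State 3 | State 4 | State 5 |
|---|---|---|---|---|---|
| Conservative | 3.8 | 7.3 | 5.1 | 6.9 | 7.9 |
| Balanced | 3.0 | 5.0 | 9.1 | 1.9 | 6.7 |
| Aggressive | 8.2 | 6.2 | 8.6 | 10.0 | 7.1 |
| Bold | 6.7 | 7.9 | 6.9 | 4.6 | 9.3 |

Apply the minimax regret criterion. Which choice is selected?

Aggressive

Column bests: State 1=8.2, State 2=7.9, State 3=9.1, State 4=10.0, State 5=9.3.
Conservative regrets: 4.4, 0.6, 4.0, 3.1, 1.4 → max 4.4
Balanced regrets: 5.2, 2.9, 0.0, 8.1, 2.6 → max 8.1
Aggressive regrets: 0.0, 1.7, 0.5, 0.0, 2.2 → max 2.2
Bold regrets: 1.5, 0.0, 2.2, 5.4, 0.0 → max 5.4
Smallest max regret = 2.2 → Aggressive.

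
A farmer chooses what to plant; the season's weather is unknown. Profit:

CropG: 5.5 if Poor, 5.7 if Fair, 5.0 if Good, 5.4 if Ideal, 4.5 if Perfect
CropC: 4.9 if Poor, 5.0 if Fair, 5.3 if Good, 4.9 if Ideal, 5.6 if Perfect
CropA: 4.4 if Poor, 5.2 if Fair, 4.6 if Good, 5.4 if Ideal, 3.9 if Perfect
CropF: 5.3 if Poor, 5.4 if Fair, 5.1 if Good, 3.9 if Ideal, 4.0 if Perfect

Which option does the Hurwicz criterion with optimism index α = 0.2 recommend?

CropC

CropG: 0.2·5.7 + 0.8·4.5 = 4.74
CropC: 0.2·5.6 + 0.8·4.9 = 5.04
CropA: 0.2·5.4 + 0.8·3.9 = 4.2
CropF: 0.2·5.4 + 0.8·3.9 = 4.2
Highest Hurwicz score = 5.04 → CropC.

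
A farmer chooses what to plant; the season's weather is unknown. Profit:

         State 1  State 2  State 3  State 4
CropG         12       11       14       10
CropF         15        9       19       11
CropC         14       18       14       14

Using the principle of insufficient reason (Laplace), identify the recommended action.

CropC

Row averages: CropG=11.75, CropF=13.5, CropC=15
Highest average = 15 → CropC.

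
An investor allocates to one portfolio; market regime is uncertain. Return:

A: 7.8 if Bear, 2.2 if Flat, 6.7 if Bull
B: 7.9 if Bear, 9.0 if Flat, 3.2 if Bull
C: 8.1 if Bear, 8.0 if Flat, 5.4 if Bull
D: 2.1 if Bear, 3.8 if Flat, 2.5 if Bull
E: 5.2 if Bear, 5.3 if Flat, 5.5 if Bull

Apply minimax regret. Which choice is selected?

Column bests: Bear=8.1, Flat=9.0, Bull=6.7.
A regrets: 0.3, 6.8, 0.0 → max 6.8
B regrets: 0.2, 0.0, 3.5 → max 3.5
C regrets: 0.0, 1.0, 1.3 → max 1.3
D regrets: 6.0, 5.2, 4.2 → max 6.0
E regrets: 2.9, 3.7, 1.2 → max 3.7
Smallest max regret = 1.3 → C.

C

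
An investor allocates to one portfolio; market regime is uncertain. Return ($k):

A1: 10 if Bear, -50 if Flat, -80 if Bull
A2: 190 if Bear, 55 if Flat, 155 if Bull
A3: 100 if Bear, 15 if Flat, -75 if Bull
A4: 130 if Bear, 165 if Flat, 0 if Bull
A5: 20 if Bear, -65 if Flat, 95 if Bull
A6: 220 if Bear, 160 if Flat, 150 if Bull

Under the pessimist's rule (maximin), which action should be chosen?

A6

Row minima: A1=-80, A2=55, A3=-75, A4=0, A5=-65, A6=150
Best worst-case = 150 → A6.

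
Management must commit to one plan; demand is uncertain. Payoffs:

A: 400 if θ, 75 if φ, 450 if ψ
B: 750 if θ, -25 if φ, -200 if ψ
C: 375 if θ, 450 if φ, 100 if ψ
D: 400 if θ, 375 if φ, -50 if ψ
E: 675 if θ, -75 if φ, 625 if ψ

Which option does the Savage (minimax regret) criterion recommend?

Column bests: θ=750, φ=450, ψ=625.
A regrets: 350, 375, 175 → max 375
B regrets: 0, 475, 825 → max 825
C regrets: 375, 0, 525 → max 525
D regrets: 350, 75, 675 → max 675
E regrets: 75, 525, 0 → max 525
Smallest max regret = 375 → A.

A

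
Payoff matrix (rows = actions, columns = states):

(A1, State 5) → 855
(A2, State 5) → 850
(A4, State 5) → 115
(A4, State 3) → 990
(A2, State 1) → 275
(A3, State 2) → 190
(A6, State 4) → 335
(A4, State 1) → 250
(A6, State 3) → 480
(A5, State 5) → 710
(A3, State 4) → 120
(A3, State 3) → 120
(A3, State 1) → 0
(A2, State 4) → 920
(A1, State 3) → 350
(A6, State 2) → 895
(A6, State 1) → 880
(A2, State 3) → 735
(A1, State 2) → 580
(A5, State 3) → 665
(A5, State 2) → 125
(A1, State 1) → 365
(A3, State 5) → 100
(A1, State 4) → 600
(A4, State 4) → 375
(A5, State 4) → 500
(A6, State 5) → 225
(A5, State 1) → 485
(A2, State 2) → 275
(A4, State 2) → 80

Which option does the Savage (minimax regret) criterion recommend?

A2

Column bests: State 1=880, State 2=895, State 3=990, State 4=920, State 5=855.
A1 regrets: 515, 315, 640, 320, 0 → max 640
A2 regrets: 605, 620, 255, 0, 5 → max 620
A3 regrets: 880, 705, 870, 800, 755 → max 880
A4 regrets: 630, 815, 0, 545, 740 → max 815
A5 regrets: 395, 770, 325, 420, 145 → max 770
A6 regrets: 0, 0, 510, 585, 630 → max 630
Smallest max regret = 620 → A2.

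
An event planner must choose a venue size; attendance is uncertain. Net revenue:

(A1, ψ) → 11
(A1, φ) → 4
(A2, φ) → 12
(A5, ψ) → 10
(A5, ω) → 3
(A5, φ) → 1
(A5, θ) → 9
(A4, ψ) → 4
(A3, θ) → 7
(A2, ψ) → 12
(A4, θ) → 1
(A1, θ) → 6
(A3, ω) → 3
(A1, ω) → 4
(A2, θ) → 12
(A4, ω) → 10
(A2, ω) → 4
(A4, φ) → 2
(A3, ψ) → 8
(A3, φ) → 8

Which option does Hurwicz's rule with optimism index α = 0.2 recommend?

A2

A1: 0.2·11 + 0.8·4 = 5.4
A2: 0.2·12 + 0.8·4 = 5.6
A3: 0.2·8 + 0.8·3 = 4
A4: 0.2·10 + 0.8·1 = 2.8
A5: 0.2·10 + 0.8·1 = 2.8
Highest Hurwicz score = 5.6 → A2.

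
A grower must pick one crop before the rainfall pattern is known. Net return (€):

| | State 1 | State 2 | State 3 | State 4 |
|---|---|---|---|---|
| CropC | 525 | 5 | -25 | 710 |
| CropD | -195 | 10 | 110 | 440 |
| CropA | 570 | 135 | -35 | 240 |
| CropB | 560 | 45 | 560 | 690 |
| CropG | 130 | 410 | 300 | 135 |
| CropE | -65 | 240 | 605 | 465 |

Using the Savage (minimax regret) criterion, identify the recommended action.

CropB

Column bests: State 1=570, State 2=410, State 3=605, State 4=710.
CropC regrets: 45, 405, 630, 0 → max 630
CropD regrets: 765, 400, 495, 270 → max 765
CropA regrets: 0, 275, 640, 470 → max 640
CropB regrets: 10, 365, 45, 20 → max 365
CropG regrets: 440, 0, 305, 575 → max 575
CropE regrets: 635, 170, 0, 245 → max 635
Smallest max regret = 365 → CropB.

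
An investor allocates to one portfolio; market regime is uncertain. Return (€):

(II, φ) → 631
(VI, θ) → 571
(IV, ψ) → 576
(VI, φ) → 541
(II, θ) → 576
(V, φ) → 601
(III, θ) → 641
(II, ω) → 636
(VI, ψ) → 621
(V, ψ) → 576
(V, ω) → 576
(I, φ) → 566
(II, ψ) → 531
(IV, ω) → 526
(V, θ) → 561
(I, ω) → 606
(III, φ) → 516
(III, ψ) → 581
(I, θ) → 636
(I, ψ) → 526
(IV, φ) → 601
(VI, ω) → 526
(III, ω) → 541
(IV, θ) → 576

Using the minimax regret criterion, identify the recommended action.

V

Column bests: θ=641, φ=631, ψ=621, ω=636.
I regrets: 5, 65, 95, 30 → max 95
II regrets: 65, 0, 90, 0 → max 90
III regrets: 0, 115, 40, 95 → max 115
IV regrets: 65, 30, 45, 110 → max 110
V regrets: 80, 30, 45, 60 → max 80
VI regrets: 70, 90, 0, 110 → max 110
Smallest max regret = 80 → V.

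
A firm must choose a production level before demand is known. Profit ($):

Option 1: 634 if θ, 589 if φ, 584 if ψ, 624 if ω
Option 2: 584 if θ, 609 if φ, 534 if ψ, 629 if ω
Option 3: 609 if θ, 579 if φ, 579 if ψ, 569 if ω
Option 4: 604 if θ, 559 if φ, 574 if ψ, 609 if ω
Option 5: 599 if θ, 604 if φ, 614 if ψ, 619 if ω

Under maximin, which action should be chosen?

Option 5

Row minima: Option 1=584, Option 2=534, Option 3=569, Option 4=559, Option 5=599
Best worst-case = 599 → Option 5.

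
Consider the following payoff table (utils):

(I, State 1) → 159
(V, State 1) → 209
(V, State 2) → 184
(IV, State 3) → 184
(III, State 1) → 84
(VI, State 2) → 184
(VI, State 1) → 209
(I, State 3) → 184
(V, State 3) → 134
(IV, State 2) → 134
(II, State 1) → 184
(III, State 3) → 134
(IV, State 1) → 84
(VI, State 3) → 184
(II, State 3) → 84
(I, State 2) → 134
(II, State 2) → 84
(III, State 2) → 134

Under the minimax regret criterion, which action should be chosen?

VI

Column bests: State 1=209, State 2=184, State 3=184.
I regrets: 50, 50, 0 → max 50
II regrets: 25, 100, 100 → max 100
III regrets: 125, 50, 50 → max 125
IV regrets: 125, 50, 0 → max 125
V regrets: 0, 0, 50 → max 50
VI regrets: 0, 0, 0 → max 0
Smallest max regret = 0 → VI.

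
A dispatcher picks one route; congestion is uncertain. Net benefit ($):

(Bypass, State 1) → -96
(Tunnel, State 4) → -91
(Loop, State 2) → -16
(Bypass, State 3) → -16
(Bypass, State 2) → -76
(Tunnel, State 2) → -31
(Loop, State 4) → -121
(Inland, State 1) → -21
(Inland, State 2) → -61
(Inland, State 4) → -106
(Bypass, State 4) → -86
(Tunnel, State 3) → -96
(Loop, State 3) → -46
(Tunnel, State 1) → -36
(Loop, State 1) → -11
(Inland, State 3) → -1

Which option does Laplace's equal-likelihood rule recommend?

Row averages: Loop=-48.5, Bypass=-68.5, Inland=-47.25, Tunnel=-63.5
Highest average = -47.25 → Inland.

Inland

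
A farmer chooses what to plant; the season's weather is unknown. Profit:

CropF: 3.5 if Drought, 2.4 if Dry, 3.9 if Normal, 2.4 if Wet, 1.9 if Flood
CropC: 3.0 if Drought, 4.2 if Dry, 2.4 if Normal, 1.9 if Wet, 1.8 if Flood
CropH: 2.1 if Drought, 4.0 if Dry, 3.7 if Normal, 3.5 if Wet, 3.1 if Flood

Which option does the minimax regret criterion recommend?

CropH

Column bests: Drought=3.5, Dry=4.2, Normal=3.9, Wet=3.5, Flood=3.1.
CropF regrets: 0.0, 1.8, 0.0, 1.1, 1.2 → max 1.8
CropC regrets: 0.5, 0.0, 1.5, 1.6, 1.3 → max 1.6
CropH regrets: 1.4, 0.2, 0.2, 0.0, 0.0 → max 1.4
Smallest max regret = 1.4 → CropH.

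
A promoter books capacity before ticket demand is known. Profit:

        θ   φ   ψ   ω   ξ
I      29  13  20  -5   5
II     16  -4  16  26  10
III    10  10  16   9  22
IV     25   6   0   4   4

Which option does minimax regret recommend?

II

Column bests: θ=29, φ=13, ψ=20, ω=26, ξ=22.
I regrets: 0, 0, 0, 31, 17 → max 31
II regrets: 13, 17, 4, 0, 12 → max 17
III regrets: 19, 3, 4, 17, 0 → max 19
IV regrets: 4, 7, 20, 22, 18 → max 22
Smallest max regret = 17 → II.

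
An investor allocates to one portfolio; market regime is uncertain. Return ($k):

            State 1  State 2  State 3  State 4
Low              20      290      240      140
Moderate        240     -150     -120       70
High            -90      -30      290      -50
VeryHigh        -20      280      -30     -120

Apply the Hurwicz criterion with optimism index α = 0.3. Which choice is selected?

Low: 0.3·290 + 0.7·20 = 101
Moderate: 0.3·240 + 0.7·(-150) = -33
High: 0.3·290 + 0.7·(-90) = 24
VeryHigh: 0.3·280 + 0.7·(-120) = 0
Highest Hurwicz score = 101 → Low.

Low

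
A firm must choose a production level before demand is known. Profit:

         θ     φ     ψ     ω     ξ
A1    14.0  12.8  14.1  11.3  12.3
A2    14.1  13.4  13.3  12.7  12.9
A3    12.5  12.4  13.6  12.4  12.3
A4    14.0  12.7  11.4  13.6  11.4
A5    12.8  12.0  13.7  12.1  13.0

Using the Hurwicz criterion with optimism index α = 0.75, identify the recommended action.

A1: 0.75·14.1 + 0.25·11.3 = 13.4
A2: 0.75·14.1 + 0.25·12.7 = 13.75
A3: 0.75·13.6 + 0.25·12.3 = 13.275
A4: 0.75·14.0 + 0.25·11.4 = 13.35
A5: 0.75·13.7 + 0.25·12.0 = 13.275
Highest Hurwicz score = 13.75 → A2.

A2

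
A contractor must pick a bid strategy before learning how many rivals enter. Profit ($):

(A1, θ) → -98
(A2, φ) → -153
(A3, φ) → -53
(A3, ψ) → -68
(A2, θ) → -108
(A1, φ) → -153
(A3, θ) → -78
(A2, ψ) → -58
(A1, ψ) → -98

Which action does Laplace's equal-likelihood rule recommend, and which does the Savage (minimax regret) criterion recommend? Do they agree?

Row averages: A1=-349/3, A2=-319/3, A3=-199/3
Highest average = -199/3 → A3.
Column bests: θ=-78, φ=-53, ψ=-58.
A1 regrets: 20, 100, 40 → max 100
A2 regrets: 30, 100, 0 → max 100
A3 regrets: 0, 0, 10 → max 10
Smallest max regret = 10 → A3.

laplace → A3; minimax regret → A3 (agree)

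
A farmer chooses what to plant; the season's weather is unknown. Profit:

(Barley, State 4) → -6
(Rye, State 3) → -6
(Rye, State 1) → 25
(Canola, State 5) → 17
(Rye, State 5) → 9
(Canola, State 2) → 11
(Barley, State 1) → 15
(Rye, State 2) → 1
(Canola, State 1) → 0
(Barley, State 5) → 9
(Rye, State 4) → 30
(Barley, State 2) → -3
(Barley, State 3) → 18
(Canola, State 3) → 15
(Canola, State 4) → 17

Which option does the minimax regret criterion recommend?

Rye

Column bests: State 1=25, State 2=11, State 3=18, State 4=30, State 5=17.
Canola regrets: 25, 0, 3, 13, 0 → max 25
Barley regrets: 10, 14, 0, 36, 8 → max 36
Rye regrets: 0, 10, 24, 0, 8 → max 24
Smallest max regret = 24 → Rye.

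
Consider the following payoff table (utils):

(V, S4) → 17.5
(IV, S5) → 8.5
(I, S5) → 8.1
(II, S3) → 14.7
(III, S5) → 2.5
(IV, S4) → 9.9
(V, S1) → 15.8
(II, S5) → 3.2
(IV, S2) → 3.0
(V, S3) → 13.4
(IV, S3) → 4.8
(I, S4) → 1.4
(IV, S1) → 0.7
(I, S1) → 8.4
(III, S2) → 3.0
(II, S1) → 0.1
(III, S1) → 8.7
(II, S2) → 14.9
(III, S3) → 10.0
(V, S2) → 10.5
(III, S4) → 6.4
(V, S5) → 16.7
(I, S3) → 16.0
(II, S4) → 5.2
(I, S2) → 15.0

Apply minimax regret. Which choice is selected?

V

Column bests: S1=15.8, S2=15.0, S3=16.0, S4=17.5, S5=16.7.
I regrets: 7.4, 0.0, 0.0, 16.1, 8.6 → max 16.1
II regrets: 15.7, 0.1, 1.3, 12.3, 13.5 → max 15.7
III regrets: 7.1, 12.0, 6.0, 11.1, 14.2 → max 14.2
IV regrets: 15.1, 12.0, 11.2, 7.6, 8.2 → max 15.1
V regrets: 0.0, 4.5, 2.6, 0.0, 0.0 → max 4.5
Smallest max regret = 4.5 → V.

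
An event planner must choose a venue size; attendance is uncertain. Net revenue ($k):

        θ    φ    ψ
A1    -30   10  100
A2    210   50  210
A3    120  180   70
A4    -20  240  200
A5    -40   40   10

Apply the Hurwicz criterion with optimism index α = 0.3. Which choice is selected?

A1: 0.3·100 + 0.7·(-30) = 9
A2: 0.3·210 + 0.7·50 = 98
A3: 0.3·180 + 0.7·70 = 103
A4: 0.3·240 + 0.7·(-20) = 58
A5: 0.3·40 + 0.7·(-40) = -16
Highest Hurwicz score = 103 → A3.

A3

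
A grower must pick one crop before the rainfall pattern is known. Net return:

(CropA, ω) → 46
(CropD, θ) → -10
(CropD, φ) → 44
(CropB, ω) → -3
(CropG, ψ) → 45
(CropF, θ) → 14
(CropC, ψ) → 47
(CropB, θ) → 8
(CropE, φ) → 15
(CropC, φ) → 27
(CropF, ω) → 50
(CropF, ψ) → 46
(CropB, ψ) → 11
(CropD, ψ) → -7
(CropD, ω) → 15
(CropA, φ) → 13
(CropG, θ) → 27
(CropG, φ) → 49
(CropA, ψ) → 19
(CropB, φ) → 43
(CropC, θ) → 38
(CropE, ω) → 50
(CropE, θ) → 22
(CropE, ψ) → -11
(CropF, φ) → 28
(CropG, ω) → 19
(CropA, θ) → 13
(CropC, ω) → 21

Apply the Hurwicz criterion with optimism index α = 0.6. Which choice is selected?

CropG: 0.6·49 + 0.4·19 = 37
CropA: 0.6·46 + 0.4·13 = 32.8
CropB: 0.6·43 + 0.4·(-3) = 24.6
CropD: 0.6·44 + 0.4·(-10) = 22.4
CropC: 0.6·47 + 0.4·21 = 36.6
CropE: 0.6·50 + 0.4·(-11) = 25.6
CropF: 0.6·50 + 0.4·14 = 35.6
Highest Hurwicz score = 37 → CropG.

CropG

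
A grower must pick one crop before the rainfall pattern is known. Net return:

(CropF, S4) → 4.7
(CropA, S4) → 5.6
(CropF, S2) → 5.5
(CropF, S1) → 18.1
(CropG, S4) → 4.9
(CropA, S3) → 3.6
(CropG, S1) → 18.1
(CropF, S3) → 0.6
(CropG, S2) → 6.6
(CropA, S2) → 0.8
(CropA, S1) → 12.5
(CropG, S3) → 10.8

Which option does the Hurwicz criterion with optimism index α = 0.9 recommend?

CropG: 0.9·18.1 + 0.1·4.9 = 16.78
CropA: 0.9·12.5 + 0.1·0.8 = 11.33
CropF: 0.9·18.1 + 0.1·0.6 = 16.35
Highest Hurwicz score = 16.78 → CropG.

CropG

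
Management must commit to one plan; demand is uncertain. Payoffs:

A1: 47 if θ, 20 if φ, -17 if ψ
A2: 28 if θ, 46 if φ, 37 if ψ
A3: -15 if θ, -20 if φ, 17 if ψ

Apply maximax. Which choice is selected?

A1

Row maxima: A1=47, A2=46, A3=17
Best best-case = 47 → A1.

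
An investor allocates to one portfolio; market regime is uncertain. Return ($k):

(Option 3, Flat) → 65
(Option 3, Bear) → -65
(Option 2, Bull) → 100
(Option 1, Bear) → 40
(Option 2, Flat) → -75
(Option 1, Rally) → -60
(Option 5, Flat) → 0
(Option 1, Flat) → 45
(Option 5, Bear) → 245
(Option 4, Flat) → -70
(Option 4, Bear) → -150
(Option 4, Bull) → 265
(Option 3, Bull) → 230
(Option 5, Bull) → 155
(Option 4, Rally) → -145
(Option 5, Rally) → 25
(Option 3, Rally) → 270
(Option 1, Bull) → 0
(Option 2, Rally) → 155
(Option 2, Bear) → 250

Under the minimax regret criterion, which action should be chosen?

Column bests: Bear=250, Flat=65, Bull=265, Rally=270.
Option 1 regrets: 210, 20, 265, 330 → max 330
Option 2 regrets: 0, 140, 165, 115 → max 165
Option 3 regrets: 315, 0, 35, 0 → max 315
Option 4 regrets: 400, 135, 0, 415 → max 415
Option 5 regrets: 5, 65, 110, 245 → max 245
Smallest max regret = 165 → Option 2.

Option 2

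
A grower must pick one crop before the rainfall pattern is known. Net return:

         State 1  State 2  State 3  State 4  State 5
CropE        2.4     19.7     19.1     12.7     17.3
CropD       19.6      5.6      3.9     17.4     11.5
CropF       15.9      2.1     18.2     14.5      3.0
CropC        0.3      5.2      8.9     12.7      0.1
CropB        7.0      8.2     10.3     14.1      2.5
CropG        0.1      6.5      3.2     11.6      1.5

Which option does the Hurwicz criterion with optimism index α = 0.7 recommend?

CropE: 0.7·19.7 + 0.3·2.4 = 14.51
CropD: 0.7·19.6 + 0.3·3.9 = 14.89
CropF: 0.7·18.2 + 0.3·2.1 = 13.37
CropC: 0.7·12.7 + 0.3·0.1 = 8.92
CropB: 0.7·14.1 + 0.3·2.5 = 10.62
CropG: 0.7·11.6 + 0.3·0.1 = 8.15
Highest Hurwicz score = 14.89 → CropD.

CropD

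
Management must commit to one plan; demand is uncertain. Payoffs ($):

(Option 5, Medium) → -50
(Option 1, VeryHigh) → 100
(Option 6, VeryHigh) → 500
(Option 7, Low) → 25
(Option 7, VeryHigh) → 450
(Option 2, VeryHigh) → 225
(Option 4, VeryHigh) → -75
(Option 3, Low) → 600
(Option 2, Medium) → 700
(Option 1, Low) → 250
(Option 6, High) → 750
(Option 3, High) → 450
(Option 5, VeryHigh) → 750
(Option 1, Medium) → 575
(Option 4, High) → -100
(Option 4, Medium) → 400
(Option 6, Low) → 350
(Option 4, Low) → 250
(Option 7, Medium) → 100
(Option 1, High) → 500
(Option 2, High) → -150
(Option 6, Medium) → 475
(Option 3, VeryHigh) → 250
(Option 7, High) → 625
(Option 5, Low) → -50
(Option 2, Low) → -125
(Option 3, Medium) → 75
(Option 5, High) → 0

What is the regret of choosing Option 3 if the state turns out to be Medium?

Best payoff under Medium is 700.
Regret = 700 − 75 = 625.

625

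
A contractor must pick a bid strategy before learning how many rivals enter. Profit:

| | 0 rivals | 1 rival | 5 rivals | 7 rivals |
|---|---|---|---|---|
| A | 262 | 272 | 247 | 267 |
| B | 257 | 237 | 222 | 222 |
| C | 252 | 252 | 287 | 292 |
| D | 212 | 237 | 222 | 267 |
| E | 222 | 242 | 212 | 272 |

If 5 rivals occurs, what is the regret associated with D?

65

Best payoff under 5 rivals is 287.
Regret = 287 − 222 = 65.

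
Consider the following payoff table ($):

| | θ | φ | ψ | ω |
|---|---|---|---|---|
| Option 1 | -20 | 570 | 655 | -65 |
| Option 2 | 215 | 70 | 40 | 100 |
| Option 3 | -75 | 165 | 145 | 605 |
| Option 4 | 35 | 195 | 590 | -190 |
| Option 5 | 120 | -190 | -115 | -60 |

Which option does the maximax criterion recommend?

Option 1

Row maxima: Option 1=655, Option 2=215, Option 3=605, Option 4=590, Option 5=120
Best best-case = 655 → Option 1.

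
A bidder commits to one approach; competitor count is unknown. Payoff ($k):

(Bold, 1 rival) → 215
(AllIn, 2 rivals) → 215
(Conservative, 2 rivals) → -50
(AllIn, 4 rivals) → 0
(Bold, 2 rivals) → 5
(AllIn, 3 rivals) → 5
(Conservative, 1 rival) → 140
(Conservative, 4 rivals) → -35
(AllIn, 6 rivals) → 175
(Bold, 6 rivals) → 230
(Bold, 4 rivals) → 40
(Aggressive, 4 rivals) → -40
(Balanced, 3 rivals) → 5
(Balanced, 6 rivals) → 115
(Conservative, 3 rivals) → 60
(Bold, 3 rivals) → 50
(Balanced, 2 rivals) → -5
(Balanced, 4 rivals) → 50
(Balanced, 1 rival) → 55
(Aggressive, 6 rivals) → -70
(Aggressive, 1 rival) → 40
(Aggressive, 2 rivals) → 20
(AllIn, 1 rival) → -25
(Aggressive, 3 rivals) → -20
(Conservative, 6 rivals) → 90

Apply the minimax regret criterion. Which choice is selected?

Bold

Column bests: 1 rival=215, 2 rivals=215, 3 rivals=60, 4 rivals=50, 6 rivals=230.
Conservative regrets: 75, 265, 0, 85, 140 → max 265
Balanced regrets: 160, 220, 55, 0, 115 → max 220
Aggressive regrets: 175, 195, 80, 90, 300 → max 300
Bold regrets: 0, 210, 10, 10, 0 → max 210
AllIn regrets: 240, 0, 55, 50, 55 → max 240
Smallest max regret = 210 → Bold.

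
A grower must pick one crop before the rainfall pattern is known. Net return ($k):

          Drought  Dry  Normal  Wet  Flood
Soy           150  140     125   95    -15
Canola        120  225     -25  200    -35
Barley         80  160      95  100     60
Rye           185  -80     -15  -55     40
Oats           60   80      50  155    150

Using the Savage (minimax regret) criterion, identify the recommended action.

Column bests: Drought=185, Dry=225, Normal=125, Wet=200, Flood=150.
Soy regrets: 35, 85, 0, 105, 165 → max 165
Canola regrets: 65, 0, 150, 0, 185 → max 185
Barley regrets: 105, 65, 30, 100, 90 → max 105
Rye regrets: 0, 305, 140, 255, 110 → max 305
Oats regrets: 125, 145, 75, 45, 0 → max 145
Smallest max regret = 105 → Barley.

Barley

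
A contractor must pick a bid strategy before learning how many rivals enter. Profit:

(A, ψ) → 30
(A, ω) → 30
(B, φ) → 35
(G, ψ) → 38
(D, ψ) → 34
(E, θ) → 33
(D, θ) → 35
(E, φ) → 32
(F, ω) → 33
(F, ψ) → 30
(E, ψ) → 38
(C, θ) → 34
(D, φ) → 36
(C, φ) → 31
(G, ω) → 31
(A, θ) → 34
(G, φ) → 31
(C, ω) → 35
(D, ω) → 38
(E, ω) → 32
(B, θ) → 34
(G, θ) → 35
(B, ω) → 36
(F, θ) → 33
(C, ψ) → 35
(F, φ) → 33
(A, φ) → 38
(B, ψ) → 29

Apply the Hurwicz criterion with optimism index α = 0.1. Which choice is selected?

D

A: 0.1·38 + 0.9·30 = 30.8
B: 0.1·36 + 0.9·29 = 29.7
C: 0.1·35 + 0.9·31 = 31.4
D: 0.1·38 + 0.9·34 = 34.4
E: 0.1·38 + 0.9·32 = 32.6
F: 0.1·33 + 0.9·30 = 30.3
G: 0.1·38 + 0.9·31 = 31.7
Highest Hurwicz score = 34.4 → D.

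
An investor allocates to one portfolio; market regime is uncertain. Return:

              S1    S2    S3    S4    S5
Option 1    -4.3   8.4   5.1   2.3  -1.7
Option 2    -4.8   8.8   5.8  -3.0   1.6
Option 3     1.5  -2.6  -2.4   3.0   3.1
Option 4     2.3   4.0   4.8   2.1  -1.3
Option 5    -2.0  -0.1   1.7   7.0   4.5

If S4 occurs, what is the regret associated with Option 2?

Best payoff under S4 is 7.0.
Regret = 7.0 − (-3.0) = 10.0.

10.0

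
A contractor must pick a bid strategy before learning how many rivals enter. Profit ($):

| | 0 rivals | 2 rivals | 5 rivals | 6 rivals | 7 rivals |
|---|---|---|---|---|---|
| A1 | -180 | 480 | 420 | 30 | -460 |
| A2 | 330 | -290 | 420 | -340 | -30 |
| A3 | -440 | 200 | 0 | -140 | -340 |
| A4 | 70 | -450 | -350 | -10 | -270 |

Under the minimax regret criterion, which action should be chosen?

Column bests: 0 rivals=330, 2 rivals=480, 5 rivals=420, 6 rivals=30, 7 rivals=-30.
A1 regrets: 510, 0, 0, 0, 430 → max 510
A2 regrets: 0, 770, 0, 370, 0 → max 770
A3 regrets: 770, 280, 420, 170, 310 → max 770
A4 regrets: 260, 930, 770, 40, 240 → max 930
Smallest max regret = 510 → A1.

A1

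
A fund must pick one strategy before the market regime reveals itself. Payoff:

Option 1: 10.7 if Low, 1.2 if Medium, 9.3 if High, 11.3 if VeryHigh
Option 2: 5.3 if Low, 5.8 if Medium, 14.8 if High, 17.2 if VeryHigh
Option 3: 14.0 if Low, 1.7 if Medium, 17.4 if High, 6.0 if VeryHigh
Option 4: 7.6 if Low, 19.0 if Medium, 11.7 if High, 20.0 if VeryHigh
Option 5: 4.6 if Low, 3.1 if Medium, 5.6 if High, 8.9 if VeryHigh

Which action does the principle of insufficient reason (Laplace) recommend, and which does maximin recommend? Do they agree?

Row averages: Option 1=8.125, Option 2=10.775, Option 3=9.775, Option 4=14.575, Option 5=5.55
Highest average = 14.575 → Option 4.
Row minima: Option 1=1.2, Option 2=5.3, Option 3=1.7, Option 4=7.6, Option 5=3.1
Best worst-case = 7.6 → Option 4.

laplace → Option 4; maximin → Option 4 (agree)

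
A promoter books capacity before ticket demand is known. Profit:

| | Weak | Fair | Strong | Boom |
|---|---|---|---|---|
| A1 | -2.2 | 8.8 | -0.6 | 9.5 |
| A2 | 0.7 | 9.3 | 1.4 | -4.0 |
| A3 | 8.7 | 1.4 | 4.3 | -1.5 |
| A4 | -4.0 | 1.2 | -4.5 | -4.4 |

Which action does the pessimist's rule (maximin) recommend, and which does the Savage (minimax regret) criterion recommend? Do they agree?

maximin → A3; minimax regret → A1 (disagree)

Row minima: A1=-2.2, A2=-4.0, A3=-1.5, A4=-4.5
Best worst-case = -1.5 → A3.
Column bests: Weak=8.7, Fair=9.3, Strong=4.3, Boom=9.5.
A1 regrets: 10.9, 0.5, 4.9, 0.0 → max 10.9
A2 regrets: 8.0, 0.0, 2.9, 13.5 → max 13.5
A3 regrets: 0.0, 7.9, 0.0, 11.0 → max 11.0
A4 regrets: 12.7, 8.1, 8.8, 13.9 → max 13.9
Smallest max regret = 10.9 → A1.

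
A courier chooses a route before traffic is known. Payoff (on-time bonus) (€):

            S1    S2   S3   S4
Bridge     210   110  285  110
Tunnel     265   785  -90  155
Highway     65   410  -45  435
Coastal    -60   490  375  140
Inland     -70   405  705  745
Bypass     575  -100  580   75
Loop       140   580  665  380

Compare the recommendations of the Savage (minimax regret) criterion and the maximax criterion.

Column bests: S1=575, S2=785, S3=705, S4=745.
Bridge regrets: 365, 675, 420, 635 → max 675
Tunnel regrets: 310, 0, 795, 590 → max 795
Highway regrets: 510, 375, 750, 310 → max 750
Coastal regrets: 635, 295, 330, 605 → max 635
Inland regrets: 645, 380, 0, 0 → max 645
Bypass regrets: 0, 885, 125, 670 → max 885
Loop regrets: 435, 205, 40, 365 → max 435
Smallest max regret = 435 → Loop.
Row maxima: Bridge=285, Tunnel=785, Highway=435, Coastal=490, Inland=745, Bypass=580, Loop=665
Best best-case = 785 → Tunnel.

minimax regret → Loop; maximax → Tunnel (disagree)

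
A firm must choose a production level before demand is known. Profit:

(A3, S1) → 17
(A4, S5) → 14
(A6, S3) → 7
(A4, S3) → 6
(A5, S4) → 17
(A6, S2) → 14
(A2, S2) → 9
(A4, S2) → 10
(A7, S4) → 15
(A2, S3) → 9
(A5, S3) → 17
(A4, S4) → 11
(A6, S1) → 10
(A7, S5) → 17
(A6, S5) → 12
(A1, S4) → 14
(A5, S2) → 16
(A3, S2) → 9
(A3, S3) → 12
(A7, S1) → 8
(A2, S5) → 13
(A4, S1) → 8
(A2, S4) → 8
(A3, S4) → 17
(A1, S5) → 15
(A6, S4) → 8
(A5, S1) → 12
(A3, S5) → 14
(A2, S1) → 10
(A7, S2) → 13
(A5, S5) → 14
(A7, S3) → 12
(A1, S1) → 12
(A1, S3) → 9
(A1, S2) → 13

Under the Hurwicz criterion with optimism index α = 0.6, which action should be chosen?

A1: 0.6·15 + 0.4·9 = 12.6
A2: 0.6·13 + 0.4·8 = 11
A3: 0.6·17 + 0.4·9 = 13.8
A4: 0.6·14 + 0.4·6 = 10.8
A5: 0.6·17 + 0.4·12 = 15
A6: 0.6·14 + 0.4·7 = 11.2
A7: 0.6·17 + 0.4·8 = 13.4
Highest Hurwicz score = 15 → A5.

A5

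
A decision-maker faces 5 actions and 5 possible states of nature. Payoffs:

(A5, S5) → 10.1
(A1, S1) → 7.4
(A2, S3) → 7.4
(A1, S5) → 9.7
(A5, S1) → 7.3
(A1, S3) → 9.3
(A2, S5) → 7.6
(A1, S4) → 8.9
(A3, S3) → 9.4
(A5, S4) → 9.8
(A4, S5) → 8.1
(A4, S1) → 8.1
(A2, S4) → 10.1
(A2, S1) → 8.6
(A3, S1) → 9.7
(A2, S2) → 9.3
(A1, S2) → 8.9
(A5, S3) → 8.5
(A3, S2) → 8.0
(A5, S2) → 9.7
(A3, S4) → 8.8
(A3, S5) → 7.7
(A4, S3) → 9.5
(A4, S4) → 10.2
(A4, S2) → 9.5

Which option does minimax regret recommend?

A4

Column bests: S1=9.7, S2=9.7, S3=9.5, S4=10.2, S5=10.1.
A1 regrets: 2.3, 0.8, 0.2, 1.3, 0.4 → max 2.3
A2 regrets: 1.1, 0.4, 2.1, 0.1, 2.5 → max 2.5
A3 regrets: 0.0, 1.7, 0.1, 1.4, 2.4 → max 2.4
A4 regrets: 1.6, 0.2, 0.0, 0.0, 2.0 → max 2.0
A5 regrets: 2.4, 0.0, 1.0, 0.4, 0.0 → max 2.4
Smallest max regret = 2.0 → A4.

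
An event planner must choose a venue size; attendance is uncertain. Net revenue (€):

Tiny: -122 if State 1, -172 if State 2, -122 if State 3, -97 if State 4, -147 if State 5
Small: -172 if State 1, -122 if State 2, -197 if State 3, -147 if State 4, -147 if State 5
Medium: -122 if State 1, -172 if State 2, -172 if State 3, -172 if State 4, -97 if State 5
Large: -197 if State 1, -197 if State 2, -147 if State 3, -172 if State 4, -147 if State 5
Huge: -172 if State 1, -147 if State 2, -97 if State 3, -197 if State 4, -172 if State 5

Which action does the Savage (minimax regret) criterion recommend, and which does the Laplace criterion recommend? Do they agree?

minimax regret → Tiny; laplace → Tiny (agree)

Column bests: State 1=-122, State 2=-122, State 3=-97, State 4=-97, State 5=-97.
Tiny regrets: 0, 50, 25, 0, 50 → max 50
Small regrets: 50, 0, 100, 50, 50 → max 100
Medium regrets: 0, 50, 75, 75, 0 → max 75
Large regrets: 75, 75, 50, 75, 50 → max 75
Huge regrets: 50, 25, 0, 100, 75 → max 100
Smallest max regret = 50 → Tiny.
Row averages: Tiny=-132, Small=-157, Medium=-147, Large=-172, Huge=-157
Highest average = -132 → Tiny.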